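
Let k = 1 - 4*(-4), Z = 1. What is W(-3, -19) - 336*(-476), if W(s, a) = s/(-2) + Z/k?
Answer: 5437877/34 ≈ 1.5994e+5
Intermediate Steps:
k = 17 (k = 1 + 16 = 17)
W(s, a) = 1/17 - s/2 (W(s, a) = s/(-2) + 1/17 = s*(-1/2) + 1*(1/17) = -s/2 + 1/17 = 1/17 - s/2)
W(-3, -19) - 336*(-476) = (1/17 - 1/2*(-3)) - 336*(-476) = (1/17 + 3/2) + 159936 = 53/34 + 159936 = 5437877/34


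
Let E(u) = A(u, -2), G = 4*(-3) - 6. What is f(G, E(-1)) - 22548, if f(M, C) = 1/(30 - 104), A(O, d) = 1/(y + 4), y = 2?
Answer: -1668553/74 ≈ -22548.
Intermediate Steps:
G = -18 (G = -12 - 6 = -18)
A(O, d) = 1/6 (A(O, d) = 1/(2 + 4) = 1/6)
E(u) = 1/6
f(M, C) = -1/74 (f(M, C) = 1/(-74) = -1/74)
f(G, E(-1)) - 22548 = -1/74 - 22548 = -1668553/74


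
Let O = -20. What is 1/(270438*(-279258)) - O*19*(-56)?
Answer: -1607107628085121/75521975004 ≈ -21280.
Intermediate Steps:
1/(270438*(-279258)) - O*19*(-56) = 1/(270438*(-279258)) - (-20*19)*(-56) = (1/270438)*(-1/279258) - (-380)*(-56) = -1/75521975004 - 1*21280 = -1/75521975004 - 21280 = -1607107628085121/75521975004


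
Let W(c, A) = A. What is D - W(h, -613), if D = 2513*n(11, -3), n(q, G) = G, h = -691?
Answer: -6926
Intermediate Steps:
D = -7539 (D = 2513*(-3) = -7539)
D - W(h, -613) = -7539 - 1*(-613) = -7539 + 613 = -6926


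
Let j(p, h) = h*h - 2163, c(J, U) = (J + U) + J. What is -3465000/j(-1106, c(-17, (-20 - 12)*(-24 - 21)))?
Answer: -3465000/1974673 ≈ -1.7547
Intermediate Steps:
c(J, U) = U + 2*J
j(p, h) = -2163 + h² (j(p, h) = h² - 2163 = -2163 + h²)
-3465000/j(-1106, c(-17, (-20 - 12)*(-24 - 21))) = -3465000/(-2163 + ((-20 - 12)*(-24 - 21) + 2*(-17))²) = -3465000/(-2163 + (-32*(-45) - 34)²) = -3465000/(-2163 + (1440 - 34)²) = -3465000/(-2163 + 1406²) = -3465000/(-2163 + 1976836) = -3465000/1974673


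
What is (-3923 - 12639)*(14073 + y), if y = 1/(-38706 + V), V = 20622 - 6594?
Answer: -2875937415533/12339 ≈ -2.3308e+8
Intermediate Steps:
V = 14028
y = -1/24678 (y = 1/(-38706 + 14028) = 1/(-24678) = -1/24678 ≈ -4.0522e-5)
(-3923 - 12639)*(14073 + y) = (-3923 - 12639)*(14073 - 1/24678) = -16562*347293493/24678 = -2875937415533/12339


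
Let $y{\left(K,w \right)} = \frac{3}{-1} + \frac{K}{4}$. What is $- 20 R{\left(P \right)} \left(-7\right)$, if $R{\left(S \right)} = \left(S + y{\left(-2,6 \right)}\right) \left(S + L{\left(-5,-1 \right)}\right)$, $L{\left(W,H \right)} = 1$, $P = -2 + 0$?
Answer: $770$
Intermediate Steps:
$y{\left(K,w \right)} = -3 + \frac{K}{4}$ ($y{\left(K,w \right)} = 3 \left(-1\right) + K \frac{1}{4} = -3 + \frac{K}{4}$)
$P = -2$
$R{\left(S \right)} = \left(1 + S\right) \left(- \frac{7}{2} + S\right)$ ($R{\left(S \right)} = \left(S + \left(-3 + \frac{1}{4} \left(-2\right)\right)\right) \left(S + 1\right) = \left(S - \frac{7}{2}\right) \left(1 + S\right) = \left(- \frac{7}{2} + S\right) \left(1 + S\right) = \left(1 + S\right) \left(- \frac{7}{2} + S\right)$)
$- 20 R{\left(P \right)} \left(-7\right) = - 20 \left(- \frac{7}{2} + \left(-2\right)^{2} - -5\right) \left(-7\right) = - 20 \left(- \frac{7}{2} + 4 + 5\right) \left(-7\right) = \left(-20\right) \frac{11}{2} \left(-7\right) = \left(-110\right) \left(-7\right) = 770$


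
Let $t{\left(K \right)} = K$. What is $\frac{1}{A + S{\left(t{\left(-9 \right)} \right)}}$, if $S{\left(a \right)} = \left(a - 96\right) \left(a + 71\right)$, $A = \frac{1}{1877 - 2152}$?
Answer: $- \frac{275}{1790251} \approx -0.00015361$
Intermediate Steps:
$A = - \frac{1}{275}$ ($A = \frac{1}{-275} = - \frac{1}{275} \approx -0.0036364$)
$S{\left(a \right)} = \left(-96 + a\right) \left(71 + a\right)$
$\frac{1}{A + S{\left(t{\left(-9 \right)} \right)}} = \frac{1}{- \frac{1}{275} - \left(6591 - 81\right)} = \frac{1}{- \frac{1}{275} + \left(-6816 + 81 + 225\right)} = \frac{1}{- \frac{1}{275} - 6510} = \frac{1}{- \frac{1790251}{275}} = - \frac{275}{1790251}$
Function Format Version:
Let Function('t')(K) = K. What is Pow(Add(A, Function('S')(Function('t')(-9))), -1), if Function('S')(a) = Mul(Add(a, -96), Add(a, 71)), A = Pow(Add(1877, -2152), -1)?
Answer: Rational(-275, 1790251) ≈ -0.00015361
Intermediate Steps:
A = Rational(-1, 275) (A = Pow(-275, -1) = Rational(-1, 275) ≈ -0.0036364)
Function('S')(a) = Mul(Add(-96, a), Add(71, a))
Pow(Add(A, Function('S')(Function('t')(-9))), -1) = Pow(Add(Rational(-1, 275), Add(-6816, Pow(-9, 2), Mul(-25, -9))), -1) = Pow(Add(Rational(-1, 275), Add(-6816, 81, 225)), -1) = Pow(Add(Rational(-1, 275), -6510), -1) = Pow(Rational(-1790251, 275), -1) = Rational(-275, 1790251)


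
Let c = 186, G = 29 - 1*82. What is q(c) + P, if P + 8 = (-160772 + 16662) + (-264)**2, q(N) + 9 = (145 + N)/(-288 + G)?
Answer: -25381302/341 ≈ -74432.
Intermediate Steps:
G = -53 (G = 29 - 82 = -53)
q(N) = -3214/341 - N/341 (q(N) = -9 + (145 + N)/(-288 - 53) = -9 + (145 + N)/(-341) = -9 + (145 + N)*(-1/341) = -9 + (-145/341 - N/341) = -3214/341 - N/341)
P = -74422 (P = -8 + ((-160772 + 16662) + (-264)**2) = -8 + (-144110 + 69696) = -8 - 74414 = -74422)
q(c) + P = (-3214/341 - 1/341*186) - 74422 = (-3214/341 - 6/11) - 74422 = -3400/341 - 74422 = -25381302/341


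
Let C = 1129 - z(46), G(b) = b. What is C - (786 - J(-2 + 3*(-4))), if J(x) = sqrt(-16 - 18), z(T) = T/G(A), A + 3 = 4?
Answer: 297 + I*sqrt(34) ≈ 297.0 + 5.831*I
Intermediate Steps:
A = 1 (A = -3 + 4 = 1)
z(T) = T (z(T) = T/1 = T*1 = T)
J(x) = I*sqrt(34) (J(x) = sqrt(-34) = I*sqrt(34))
C = 1083 (C = 1129 - 1*46 = 1129 - 46 = 1083)
C - (786 - J(-2 + 3*(-4))) = 1083 - (786 - I*sqrt(34)) = 1083 + (-786 + I*sqrt(34)) = 297 + I*sqrt(34)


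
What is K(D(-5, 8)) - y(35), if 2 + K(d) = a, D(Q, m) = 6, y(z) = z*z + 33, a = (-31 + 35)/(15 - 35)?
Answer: -6301/5 ≈ -1260.2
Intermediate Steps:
a = -⅕ (a = 4/(-20) = 4*(-1/20) = -⅕ ≈ -0.20000)
y(z) = 33 + z² (y(z) = z² + 33 = 33 + z²)
K(d) = -11/5 (K(d) = -2 - ⅕ = -11/5)
K(D(-5, 8)) - y(35) = -11/5 - (33 + 35²) = -11/5 - (33 + 1225) = -11/5 - 1*1258 = -11/5 - 1258 = -6301/5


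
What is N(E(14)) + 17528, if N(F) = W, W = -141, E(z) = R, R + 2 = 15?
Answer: 17387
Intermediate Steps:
R = 13 (R = -2 + 15 = 13)
E(z) = 13
N(F) = -141
N(E(14)) + 17528 = -141 + 17528 = 17387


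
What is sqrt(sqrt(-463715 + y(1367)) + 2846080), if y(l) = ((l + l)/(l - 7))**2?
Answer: sqrt(329006848000 + 170*I*sqrt(214419947311))/340 ≈ 1687.0 + 0.20182*I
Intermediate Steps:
y(l) = 4*l**2/(-7 + l)**2 (y(l) = ((2*l)/(-7 + l))**2 = (2*l/(-7 + l))**2 = 4*l**2/(-7 + l)**2)
sqrt(sqrt(-463715 + y(1367)) + 2846080) = sqrt(sqrt(-463715 + 4*1367**2/(-7 + 1367)**2) + 2846080) = sqrt(sqrt(-463715 + 4*1868689/1360**2) + 2846080) = sqrt(sqrt(-463715 + 4*1868689*(1/1849600)) + 2846080) = sqrt(sqrt(-463715 + 1868689/462400) + 2846080) = sqrt(sqrt(-214419947311/462400) + 2846080) = sqrt(I*sqrt(214419947311)/680 + 2846080) = sqrt(2846080 + I*sqrt(214419947311)/680)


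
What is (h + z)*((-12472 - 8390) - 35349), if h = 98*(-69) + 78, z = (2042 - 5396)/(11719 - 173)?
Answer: 2169093058299/5773 ≈ 3.7573e+8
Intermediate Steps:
z = -1677/5773 (z = -3354/11546 = -3354*1/11546 = -1677/5773 ≈ -0.29049)
h = -6684 (h = -6762 + 78 = -6684)
(h + z)*((-12472 - 8390) - 35349) = (-6684 - 1677/5773)*((-12472 - 8390) - 35349) = -38588409*(-20862 - 35349)/5773 = -38588409/5773*(-56211) = 2169093058299/5773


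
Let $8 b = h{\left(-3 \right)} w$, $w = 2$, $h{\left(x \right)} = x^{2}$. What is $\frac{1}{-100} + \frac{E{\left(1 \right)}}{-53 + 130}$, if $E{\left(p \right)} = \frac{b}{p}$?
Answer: $\frac{37}{1925} \approx 0.019221$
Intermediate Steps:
$b = \frac{9}{4}$ ($b = \frac{\left(-3\right)^{2} \cdot 2}{8} = \frac{9 \cdot 2}{8} = \frac{1}{8} \cdot 18 = \frac{9}{4} \approx 2.25$)
$E{\left(p \right)} = \frac{9}{4 p}$
$\frac{1}{-100} + \frac{E{\left(1 \right)}}{-53 + 130} = \frac{1}{-100} + \frac{\frac{9}{4} \cdot 1^{-1}}{-53 + 130} = - \frac{1}{100} + \frac{\frac{9}{4} \cdot 1}{77} = - \frac{1}{100} + \frac{1}{77} \cdot \frac{9}{4} = - \frac{1}{100} + \frac{9}{308} = \frac{37}{1925}$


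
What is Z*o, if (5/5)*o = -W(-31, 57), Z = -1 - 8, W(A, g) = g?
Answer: 513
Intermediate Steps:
Z = -9
o = -57 (o = -1*57 = -57)
Z*o = -9*(-57) = 513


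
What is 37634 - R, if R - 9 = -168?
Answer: 37793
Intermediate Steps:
R = -159 (R = 9 - 168 = -159)
37634 - R = 37634 - 1*(-159) = 37634 + 159 = 37793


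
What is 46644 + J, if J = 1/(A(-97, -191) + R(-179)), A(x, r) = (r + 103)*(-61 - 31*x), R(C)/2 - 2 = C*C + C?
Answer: 9119834879/195520 ≈ 46644.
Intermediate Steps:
R(C) = 4 + 2*C + 2*C² (R(C) = 4 + 2*(C*C + C) = 4 + 2*(C² + C) = 4 + 2*(C + C²) = 4 + (2*C + 2*C²) = 4 + 2*C + 2*C²)
A(x, r) = (-61 - 31*x)*(103 + r) (A(x, r) = (103 + r)*(-61 - 31*x) = (-61 - 31*x)*(103 + r))
J = -1/195520 (J = 1/((-6283 - 3193*(-97) - 61*(-191) - 31*(-191)*(-97)) + (4 + 2*(-179) + 2*(-179)²)) = 1/((-6283 + 309721 + 11651 - 574337) + (4 - 358 + 2*32041)) = 1/(-259248 + (4 - 358 + 64082)) = 1/(-259248 + 63728) = 1/(-195520) = -1/195520 ≈ -5.1146e-6)
46644 + J = 46644 - 1/195520 = 9119834879/195520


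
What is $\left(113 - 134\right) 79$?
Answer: $-1659$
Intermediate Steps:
$\left(113 - 134\right) 79 = \left(-21\right) 79 = -1659$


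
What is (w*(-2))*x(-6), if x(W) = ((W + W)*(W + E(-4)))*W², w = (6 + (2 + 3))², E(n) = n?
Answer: -1045440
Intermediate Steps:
w = 121 (w = (6 + 5)² = 11² = 121)
x(W) = 2*W³*(-4 + W) (x(W) = ((W + W)*(W - 4))*W² = ((2*W)*(-4 + W))*W² = (2*W*(-4 + W))*W² = 2*W³*(-4 + W))
(w*(-2))*x(-6) = (121*(-2))*(2*(-6)³*(-4 - 6)) = -484*(-216)*(-10) = -242*4320 = -1045440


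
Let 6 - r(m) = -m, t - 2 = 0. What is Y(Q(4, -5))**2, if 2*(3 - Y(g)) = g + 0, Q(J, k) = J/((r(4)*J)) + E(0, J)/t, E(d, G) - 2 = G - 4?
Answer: 2401/400 ≈ 6.0025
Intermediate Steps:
E(d, G) = -2 + G (E(d, G) = 2 + (G - 4) = 2 + (-4 + G) = -2 + G)
t = 2 (t = 2 + 0 = 2)
r(m) = 6 + m (r(m) = 6 - (-1)*m = 6 + m)
Q(J, k) = -9/10 + J/2 (Q(J, k) = J/(((6 + 4)*J)) + (-2 + J)/2 = J/((10*J)) + (-2 + J)*(1/2) = J*(1/(10*J)) + (-1 + J/2) = 1/10 + (-1 + J/2) = -9/10 + J/2)
Y(g) = 3 - g/2 (Y(g) = 3 - (g + 0)/2 = 3 - g/2)
Y(Q(4, -5))**2 = (3 - (-9/10 + (1/2)*4)/2)**2 = (3 - (-9/10 + 2)/2)**2 = (3 - 1/2*11/10)**2 = (3 - 11/20)**2 = (49/20)**2 = 2401/400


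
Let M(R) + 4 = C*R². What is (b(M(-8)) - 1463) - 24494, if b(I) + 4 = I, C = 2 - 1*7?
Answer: -26285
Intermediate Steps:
C = -5 (C = 2 - 7 = -5)
M(R) = -4 - 5*R²
b(I) = -4 + I
(b(M(-8)) - 1463) - 24494 = ((-4 + (-4 - 5*(-8)²)) - 1463) - 24494 = ((-4 + (-4 - 5*64)) - 1463) - 24494 = ((-4 + (-4 - 320)) - 1463) - 24494 = ((-4 - 324) - 1463) - 24494 = (-328 - 1463) - 24494 = -1791 - 24494 = -26285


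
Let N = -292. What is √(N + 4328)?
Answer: 2*√1009 ≈ 63.530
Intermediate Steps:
√(N + 4328) = √(-292 + 4328) = √4036 = 2*√1009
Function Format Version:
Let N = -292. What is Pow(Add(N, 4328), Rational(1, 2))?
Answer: Mul(2, Pow(1009, Rational(1, 2))) ≈ 63.530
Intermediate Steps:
Pow(Add(N, 4328), Rational(1, 2)) = Pow(Add(-292, 4328), Rational(1, 2)) = Pow(4036, Rational(1, 2)) = Mul(2, Pow(1009, Rational(1, 2)))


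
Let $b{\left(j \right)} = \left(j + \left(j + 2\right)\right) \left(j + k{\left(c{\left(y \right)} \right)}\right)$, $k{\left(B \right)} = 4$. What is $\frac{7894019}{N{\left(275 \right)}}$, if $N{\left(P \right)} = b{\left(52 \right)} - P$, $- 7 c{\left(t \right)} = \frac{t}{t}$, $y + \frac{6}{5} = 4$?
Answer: $\frac{7894019}{5661} \approx 1394.5$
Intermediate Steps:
$y = \frac{14}{5}$ ($y = - \frac{6}{5} + 4 = \frac{14}{5} \approx 2.8$)
$c{\left(t \right)} = - \frac{1}{7}$ ($c{\left(t \right)} = - \frac{t \frac{1}{t}}{7} = \left(- \frac{1}{7}\right) 1 = - \frac{1}{7}$)
$b{\left(j \right)} = \left(2 + 2 j\right) \left(4 + j\right)$ ($b{\left(j \right)} = \left(j + \left(j + 2\right)\right) \left(j + 4\right) = \left(j + \left(2 + j\right)\right) \left(4 + j\right) = \left(2 + 2 j\right) \left(4 + j\right)$)
$N{\left(P \right)} = 5936 - P$ ($N{\left(P \right)} = \left(8 + 2 \cdot 52^{2} + 10 \cdot 52\right) - P = \left(8 + 2 \cdot 2704 + 520\right) - P = \left(8 + 5408 + 520\right) - P = 5936 - P$)
$\frac{7894019}{N{\left(275 \right)}} = \frac{7894019}{5936 - 275} = \frac{7894019}{5661}$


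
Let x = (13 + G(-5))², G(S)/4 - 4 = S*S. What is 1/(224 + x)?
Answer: 1/16865 ≈ 5.9294e-5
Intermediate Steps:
G(S) = 16 + 4*S² (G(S) = 16 + 4*(S*S) = 16 + 4*S²)
x = 16641 (x = (13 + (16 + 4*(-5)²))² = (13 + (16 + 4*25))² = (13 + (16 + 100))² = (13 + 116)² = 129² = 16641)
1/(224 + x) = 1/(224 + 16641) = 1/16865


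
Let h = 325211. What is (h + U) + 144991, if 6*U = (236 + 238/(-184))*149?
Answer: 262768861/552 ≈ 4.7603e+5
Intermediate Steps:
U = 3217357/552 (U = ((236 + 238/(-184))*149)/6 = ((236 + 238*(-1/184))*149)/6 = ((236 - 119/92)*149)/6 = ((21593/92)*149)/6 = (⅙)*(3217357/92) = 3217357/552 ≈ 5828.5)
(h + U) + 144991 = (325211 + 3217357/552) + 144991 = 182733829/552 + 144991 = 262768861/552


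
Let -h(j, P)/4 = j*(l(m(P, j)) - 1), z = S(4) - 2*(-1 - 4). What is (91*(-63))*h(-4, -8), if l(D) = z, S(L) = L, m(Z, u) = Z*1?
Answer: -1192464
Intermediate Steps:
m(Z, u) = Z
z = 14 (z = 4 - 2*(-1 - 4) = 4 - 2*(-5) = 4 - 1*(-10) = 4 + 10 = 14)
l(D) = 14
h(j, P) = -52*j (h(j, P) = -4*j*(14 - 1) = -4*j*13 = -52*j)
(91*(-63))*h(-4, -8) = (91*(-63))*(-52*(-4)) = -5733*208 = -1192464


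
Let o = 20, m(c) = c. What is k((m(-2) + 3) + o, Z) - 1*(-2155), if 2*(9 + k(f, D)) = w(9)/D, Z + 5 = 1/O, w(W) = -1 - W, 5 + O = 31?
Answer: 276964/129 ≈ 2147.0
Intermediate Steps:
O = 26 (O = -5 + 31 = 26)
Z = -129/26 (Z = -5 + 1/26 = -129/26 ≈ -4.9615)
k(f, D) = -9 - 5/D (k(f, D) = -9 + ((-1 - 1*9)/D)/2 = -9 + ((-1 - 9)/D)/2 = -9 + (-10/D)/2 = -9 - 5/D)
k((m(-2) + 3) + o, Z) - 1*(-2155) = (-9 - 5/(-129/26)) - 1*(-2155) = (-9 - 5*(-26/129)) + 2155 = (-9 + 130/129) + 2155 = -1031/129 + 2155 = 276964/129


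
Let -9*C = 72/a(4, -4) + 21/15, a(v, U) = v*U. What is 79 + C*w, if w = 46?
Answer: 4268/45 ≈ 94.844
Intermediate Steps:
a(v, U) = U*v
C = 31/90 (C = -(72/((-4*4)) + 21/15)/9 = -(72/(-16) + 21*(1/15))/9 = -(72*(-1/16) + 7/5)/9 = -(-9/2 + 7/5)/9 = -1/9*(-31/10) = 31/90 ≈ 0.34444)
79 + C*w = 79 + (31/90)*46 = 79 + 713/45 = 4268/45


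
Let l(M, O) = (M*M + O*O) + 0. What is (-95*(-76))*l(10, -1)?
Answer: 729220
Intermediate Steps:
l(M, O) = M**2 + O**2 (l(M, O) = (M**2 + O**2) + 0 = M**2 + O**2)
(-95*(-76))*l(10, -1) = (-95*(-76))*(10**2 + (-1)**2) = 7220*(100 + 1) = 7220*101 = 729220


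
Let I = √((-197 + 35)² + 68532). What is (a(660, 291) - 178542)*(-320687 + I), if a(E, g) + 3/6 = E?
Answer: 114089210555/2 - 355765*√23694 ≈ 5.6990e+10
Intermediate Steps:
a(E, g) = -½ + E
I = 2*√23694 (I = √((-162)² + 68532) = √(26244 + 68532) = √94776 = 2*√23694 ≈ 307.86)
(a(660, 291) - 178542)*(-320687 + I) = ((-½ + 660) - 178542)*(-320687 + 2*√23694) = (1319/2 - 178542)*(-320687 + 2*√23694) = -355765*(-320687 + 2*√23694)/2 = 114089210555/2 - 355765*√23694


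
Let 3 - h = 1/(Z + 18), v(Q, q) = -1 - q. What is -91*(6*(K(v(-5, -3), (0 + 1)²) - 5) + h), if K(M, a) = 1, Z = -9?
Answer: 17290/9 ≈ 1921.1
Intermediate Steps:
h = 26/9 (h = 3 - 1/(-9 + 18) = 3 - 1/9 = 3 - 1*⅑ = 3 - ⅑ = 26/9 ≈ 2.8889)
-91*(6*(K(v(-5, -3), (0 + 1)²) - 5) + h) = -91*(6*(1 - 5) + 26/9) = -91*(6*(-4) + 26/9) = -91*(-24 + 26/9) = -91*(-190/9) = 17290/9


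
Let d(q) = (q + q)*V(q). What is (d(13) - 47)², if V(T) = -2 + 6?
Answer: 3249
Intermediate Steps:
V(T) = 4
d(q) = 8*q (d(q) = (q + q)*4 = (2*q)*4 = 8*q)
(d(13) - 47)² = (8*13 - 47)² = (104 - 47)² = 57² = 3249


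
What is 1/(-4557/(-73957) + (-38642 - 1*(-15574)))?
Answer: -73957/1706035519 ≈ -4.3350e-5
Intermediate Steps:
1/(-4557/(-73957) + (-38642 - 1*(-15574))) = 1/(-4557*(-1/73957) + (-38642 + 15574)) = 1/(4557/73957 - 23068) = 1/(-1706035519/73957) = -73957/1706035519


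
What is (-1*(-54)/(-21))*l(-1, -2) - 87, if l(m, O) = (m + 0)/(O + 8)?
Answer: -606/7 ≈ -86.571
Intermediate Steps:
l(m, O) = m/(8 + O)
(-1*(-54)/(-21))*l(-1, -2) - 87 = (-1*(-54)/(-21))*(-1/(8 - 2)) - 87 = (54*(-1/21))*(-1/6) - 87 = -(-18)/(7*6) - 87 = -18/7*(-⅙) - 87 = 3/7 - 87 = -606/7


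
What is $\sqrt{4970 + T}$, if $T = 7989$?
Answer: $\sqrt{12959} \approx 113.84$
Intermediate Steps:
$\sqrt{4970 + T} = \sqrt{4970 + 7989} = \sqrt{12959}$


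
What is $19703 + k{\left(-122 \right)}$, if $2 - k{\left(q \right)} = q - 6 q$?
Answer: $19095$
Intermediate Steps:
$k{\left(q \right)} = 2 + 5 q$ ($k{\left(q \right)} = 2 - \left(q - 6 q\right) = 2 - - 5 q = 2 + 5 q$)
$19703 + k{\left(-122 \right)} = 19703 + \left(2 + 5 \left(-122\right)\right) = 19703 + \left(2 - 610\right) = 19703 - 608 = 19095$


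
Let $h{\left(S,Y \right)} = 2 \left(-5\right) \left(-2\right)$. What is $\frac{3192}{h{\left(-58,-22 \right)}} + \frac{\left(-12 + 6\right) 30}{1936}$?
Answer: $\frac{386007}{2420} \approx 159.51$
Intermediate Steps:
$h{\left(S,Y \right)} = 20$ ($h{\left(S,Y \right)} = \left(-10\right) \left(-2\right) = 20$)
$\frac{3192}{h{\left(-58,-22 \right)}} + \frac{\left(-12 + 6\right) 30}{1936} = \frac{3192}{20} + \frac{\left(-12 + 6\right) 30}{1936} = 3192 \cdot \frac{1}{20} + \left(-6\right) 30 \cdot \frac{1}{1936} = \frac{798}{5} - \frac{45}{484} = \frac{386007}{2420}$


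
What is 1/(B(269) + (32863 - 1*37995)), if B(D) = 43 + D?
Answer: -1/4820 ≈ -0.00020747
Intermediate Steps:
1/(B(269) + (32863 - 1*37995)) = 1/((43 + 269) + (32863 - 1*37995)) = 1/(312 + (32863 - 37995)) = 1/(312 - 5132) = 1/(-4820) = -1/4820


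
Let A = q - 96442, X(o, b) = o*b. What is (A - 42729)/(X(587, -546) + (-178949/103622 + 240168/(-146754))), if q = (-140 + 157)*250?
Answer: 1300212899166/3088660829981 ≈ 0.42096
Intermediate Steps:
X(o, b) = b*o
q = 4250 (q = 17*250 = 4250)
A = -92192 (A = 4250 - 96442 = -92192)
(A - 42729)/(X(587, -546) + (-178949/103622 + 240168/(-146754))) = (-92192 - 42729)/(-546*587 + (-178949/103622 + 240168/(-146754))) = -134921/(-320502 + (-178949*1/103622 + 240168*(-1/146754))) = -134921/(-320502 + (-178949/103622 - 40028/24459)) = -134921/(-320502 - 32413289/9636846) = -134921/(-3088660829981/9636846) = -134921*(-9636846/3088660829981) = 1300212899166/3088660829981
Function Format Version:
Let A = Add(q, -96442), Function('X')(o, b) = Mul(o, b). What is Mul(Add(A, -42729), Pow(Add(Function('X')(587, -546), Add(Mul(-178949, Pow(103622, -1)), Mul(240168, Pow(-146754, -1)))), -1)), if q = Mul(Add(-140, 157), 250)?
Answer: Rational(1300212899166, 3088660829981) ≈ 0.42096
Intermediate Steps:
Function('X')(o, b) = Mul(b, o)
q = 4250 (q = Mul(17, 250) = 4250)
A = -92192 (A = Add(4250, -96442) = -92192)
Mul(Add(A, -42729), Pow(Add(Function('X')(587, -546), Add(Mul(-178949, Pow(103622, -1)), Mul(240168, Pow(-146754, -1)))), -1)) = Mul(Add(-92192, -42729), Pow(Add(Mul(-546, 587), Add(Mul(-178949, Pow(103622, -1)), Mul(240168, Pow(-146754, -1)))), -1)) = Mul(-134921, Pow(Add(-320502, Add(Mul(-178949, Rational(1, 103622)), Mul(240168, Rational(-1, 146754)))), -1)) = Mul(-134921, Pow(Add(-320502, Add(Rational(-178949, 103622), Rational(-40028, 24459))), -1)) = Mul(-134921, Pow(Add(-320502, Rational(-32413289, 9636846)), -1)) = Mul(-134921, Pow(Rational(-3088660829981, 9636846), -1)) = Mul(-134921, Rational(-9636846, 3088660829981)) = Rational(1300212899166, 3088660829981)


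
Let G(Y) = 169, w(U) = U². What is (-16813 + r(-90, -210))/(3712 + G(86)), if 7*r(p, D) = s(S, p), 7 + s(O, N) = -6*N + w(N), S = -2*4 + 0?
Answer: -109058/27167 ≈ -4.0144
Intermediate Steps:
S = -8 (S = -8 + 0 = -8)
s(O, N) = -7 + N² - 6*N (s(O, N) = -7 + (-6*N + N²) = -7 + (N² - 6*N) = -7 + N² - 6*N)
r(p, D) = -1 - 6*p/7 + p²/7 (r(p, D) = (-7 + p² - 6*p)/7 = -1 - 6*p/7 + p²/7)
(-16813 + r(-90, -210))/(3712 + G(86)) = (-16813 + (-1 - 6/7*(-90) + (⅐)*(-90)²))/(3712 + 169) = (-16813 + (-1 + 540/7 + (⅐)*8100))/3881 = (-16813 + (-1 + 540/7 + 8100/7))*(1/3881) = (-16813 + 8633/7)*(1/3881) = -109058/7*1/3881 = -109058/27167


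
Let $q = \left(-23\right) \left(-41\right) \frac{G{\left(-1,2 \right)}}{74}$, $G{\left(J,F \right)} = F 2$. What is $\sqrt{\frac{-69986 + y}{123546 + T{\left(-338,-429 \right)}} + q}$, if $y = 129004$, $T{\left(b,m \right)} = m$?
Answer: $\frac{2 \sqrt{266922153956478}}{4555329} \approx 7.173$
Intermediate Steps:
$G{\left(J,F \right)} = 2 F$
$q = \frac{1886}{37}$ ($q = \left(-23\right) \left(-41\right) \frac{2 \cdot 2}{74} = 943 \cdot 4 \cdot \frac{1}{74} = 943 \cdot \frac{2}{37} = \frac{1886}{37} \approx 50.973$)
$\sqrt{\frac{-69986 + y}{123546 + T{\left(-338,-429 \right)}} + q} = \sqrt{\frac{-69986 + 129004}{123546 - 429} + \frac{1886}{37}} = \sqrt{\frac{59018}{123117} + \frac{1886}{37}} = \sqrt{\frac{234382328}{4555329}} = \frac{2 \sqrt{266922153956478}}{4555329}$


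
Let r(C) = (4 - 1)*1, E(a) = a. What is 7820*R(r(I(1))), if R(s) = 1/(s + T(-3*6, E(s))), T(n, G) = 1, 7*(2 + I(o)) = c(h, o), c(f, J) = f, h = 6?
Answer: 1955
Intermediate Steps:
I(o) = -8/7 (I(o) = -2 + (⅐)*6 = -2 + 6/7 = -8/7)
r(C) = 3 (r(C) = 3*1 = 3)
R(s) = 1/(1 + s) (R(s) = 1/(s + 1) = 1/(1 + s))
7820*R(r(I(1))) = 7820/(1 + 3) = 7820/4 = 7820*(¼) = 1955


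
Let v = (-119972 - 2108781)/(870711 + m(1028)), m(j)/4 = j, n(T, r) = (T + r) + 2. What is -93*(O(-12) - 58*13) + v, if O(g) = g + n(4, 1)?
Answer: 61748902348/874823 ≈ 70585.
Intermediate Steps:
n(T, r) = 2 + T + r
m(j) = 4*j
O(g) = 7 + g (O(g) = g + (2 + 4 + 1) = g + 7 = 7 + g)
v = -2228753/874823 (v = (-119972 - 2108781)/(870711 + 4*1028) = -2228753/(870711 + 4112) = -2228753/874823 ≈ -2.5477)
-93*(O(-12) - 58*13) + v = -93*((7 - 12) - 58*13) - 2228753/874823 = -93*(-5 - 754) - 2228753/874823 = -93*(-759) - 2228753/874823 = 70587 - 2228753/874823 = 61748902348/874823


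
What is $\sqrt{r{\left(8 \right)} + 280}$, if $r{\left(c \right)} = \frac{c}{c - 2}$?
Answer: $\frac{2 \sqrt{633}}{3} \approx 16.773$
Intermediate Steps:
$r{\left(c \right)} = \frac{c}{-2 + c}$
$\sqrt{r{\left(8 \right)} + 280} = \sqrt{\frac{8}{-2 + 8} + 280} = \sqrt{\frac{8}{6} + 280} = \sqrt{8 \cdot \frac{1}{6} + 280} = \sqrt{\frac{4}{3} + 280} = \sqrt{\frac{844}{3}} = \frac{2 \sqrt{633}}{3}$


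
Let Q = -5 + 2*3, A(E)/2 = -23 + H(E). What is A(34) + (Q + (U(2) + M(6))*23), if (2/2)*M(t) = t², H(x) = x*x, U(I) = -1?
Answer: 3072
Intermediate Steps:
H(x) = x²
M(t) = t²
A(E) = -46 + 2*E² (A(E) = 2*(-23 + E²) = -46 + 2*E²)
Q = 1 (Q = -5 + 6 = 1)
A(34) + (Q + (U(2) + M(6))*23) = (-46 + 2*34²) + (1 + (-1 + 6²)*23) = (-46 + 2*1156) + (1 + (-1 + 36)*23) = (-46 + 2312) + (1 + 35*23) = 2266 + (1 + 805) = 2266 + 806 = 3072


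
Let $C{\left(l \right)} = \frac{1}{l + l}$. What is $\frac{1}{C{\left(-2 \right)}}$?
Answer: $-4$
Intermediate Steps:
$C{\left(l \right)} = \frac{1}{2 l}$
$\frac{1}{C{\left(-2 \right)}} = \frac{1}{\frac{1}{2} \frac{1}{-2}} = \frac{1}{\frac{1}{2} \left(- \frac{1}{2}\right)} = \frac{1}{- \frac{1}{4}} = -4$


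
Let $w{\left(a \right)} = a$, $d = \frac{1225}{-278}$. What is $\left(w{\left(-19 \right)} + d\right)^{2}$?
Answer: $\frac{42341049}{77284} \approx 547.86$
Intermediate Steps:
$d = - \frac{1225}{278}$ ($d = 1225 \left(- \frac{1}{278}\right) = - \frac{1225}{278} \approx -4.4065$)
$\left(w{\left(-19 \right)} + d\right)^{2} = \left(-19 - \frac{1225}{278}\right)^{2} = \left(- \frac{6507}{278}\right)^{2} = \frac{42341049}{77284}$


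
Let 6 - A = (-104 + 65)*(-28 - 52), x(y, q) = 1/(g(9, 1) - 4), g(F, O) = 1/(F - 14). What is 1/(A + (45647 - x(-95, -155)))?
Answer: 21/893198 ≈ 2.3511e-5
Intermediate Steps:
g(F, O) = 1/(-14 + F)
x(y, q) = -5/21 (x(y, q) = 1/(1/(-14 + 9) - 4) = 1/(1/(-5) - 4) = 1/(-⅕ - 4) = 1/(-21/5) = -5/21)
A = -3114 (A = 6 - (-104 + 65)*(-28 - 52) = 6 - (-39)*(-80) = 6 - 1*3120 = 6 - 3120 = -3114)
1/(A + (45647 - x(-95, -155))) = 1/(-3114 + (45647 - 1*(-5/21))) = 1/(-3114 + (45647 + 5/21)) = 1/(-3114 + 958592/21) = 1/(893198/21) = 21/893198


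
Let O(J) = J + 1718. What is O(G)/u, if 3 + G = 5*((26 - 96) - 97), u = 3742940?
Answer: 44/187147 ≈ 0.00023511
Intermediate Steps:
G = -838 (G = -3 + 5*((26 - 96) - 97) = -3 + 5*(-70 - 97) = -3 + 5*(-167) = -3 - 835 = -838)
O(J) = 1718 + J
O(G)/u = (1718 - 838)/3742940 = 880*(1/3742940) = 44/187147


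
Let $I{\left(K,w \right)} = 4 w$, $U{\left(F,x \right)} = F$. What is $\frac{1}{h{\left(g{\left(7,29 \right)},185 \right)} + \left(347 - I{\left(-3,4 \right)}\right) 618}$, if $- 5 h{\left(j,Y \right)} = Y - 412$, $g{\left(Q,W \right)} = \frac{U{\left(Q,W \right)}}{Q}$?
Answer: $\frac{5}{1023017} \approx 4.8875 \cdot 10^{-6}$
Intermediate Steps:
$g{\left(Q,W \right)} = 1$ ($g{\left(Q,W \right)} = \frac{Q}{Q} = 1$)
$h{\left(j,Y \right)} = \frac{412}{5} - \frac{Y}{5}$ ($h{\left(j,Y \right)} = - \frac{Y - 412}{5} = - \frac{-412 + Y}{5} = \frac{412}{5} - \frac{Y}{5}$)
$\frac{1}{h{\left(g{\left(7,29 \right)},185 \right)} + \left(347 - I{\left(-3,4 \right)}\right) 618} = \frac{1}{\left(\frac{412}{5} - 37\right) + \left(347 - 4 \cdot 4\right) 618} = \frac{1}{\left(\frac{412}{5} - 37\right) + \left(347 - 16\right) 618} = \frac{1}{\frac{227}{5} + \left(347 - 16\right) 618} = \frac{1}{\frac{227}{5} + 331 \cdot 618} = \frac{1}{\frac{227}{5} + 204558} = \frac{1}{\frac{1023017}{5}} = \frac{5}{1023017}$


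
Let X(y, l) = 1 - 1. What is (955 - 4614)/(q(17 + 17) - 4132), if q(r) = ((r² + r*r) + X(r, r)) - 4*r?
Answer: 3659/1956 ≈ 1.8707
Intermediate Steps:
X(y, l) = 0
q(r) = -4*r + 2*r² (q(r) = ((r² + r*r) + 0) - 4*r = ((r² + r²) + 0) - 4*r = (2*r² + 0) - 4*r = 2*r² - 4*r = -4*r + 2*r²)
(955 - 4614)/(q(17 + 17) - 4132) = (955 - 4614)/(2*(17 + 17)*(-2 + (17 + 17)) - 4132) = -3659/(2*34*(-2 + 34) - 4132) = -3659/(2*34*32 - 4132) = -3659/(2176 - 4132) = -3659/(-1956) = -3659*(-1/1956) = 3659/1956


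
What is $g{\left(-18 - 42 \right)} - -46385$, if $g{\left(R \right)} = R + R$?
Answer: $46265$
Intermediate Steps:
$g{\left(R \right)} = 2 R$
$g{\left(-18 - 42 \right)} - -46385 = 2 \left(-18 - 42\right) - -46385 = 2 \left(-18 - 42\right) + 46385 = 2 \left(-60\right) + 46385 = -120 + 46385 = 46265$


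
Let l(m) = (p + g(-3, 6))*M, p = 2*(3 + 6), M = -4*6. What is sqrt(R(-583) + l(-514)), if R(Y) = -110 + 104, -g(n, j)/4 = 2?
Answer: I*sqrt(246) ≈ 15.684*I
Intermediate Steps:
g(n, j) = -8 (g(n, j) = -4*2 = -8)
R(Y) = -6
M = -24
p = 18 (p = 2*9 = 18)
l(m) = -240 (l(m) = (18 - 8)*(-24) = 10*(-24) = -240)
sqrt(R(-583) + l(-514)) = sqrt(-6 - 240) = sqrt(-246) = I*sqrt(246)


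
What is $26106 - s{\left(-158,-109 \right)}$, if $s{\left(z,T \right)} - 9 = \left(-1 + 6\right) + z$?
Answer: $26250$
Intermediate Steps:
$s{\left(z,T \right)} = 14 + z$ ($s{\left(z,T \right)} = 9 + \left(\left(-1 + 6\right) + z\right) = 9 + \left(5 + z\right) = 14 + z$)
$26106 - s{\left(-158,-109 \right)} = 26106 - \left(14 - 158\right) = 26106 - -144 = 26106 + 144 = 26250$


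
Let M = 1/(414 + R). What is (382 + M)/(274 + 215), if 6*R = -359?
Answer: 811756/1039125 ≈ 0.78119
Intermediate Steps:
R = -359/6 (R = (1/6)*(-359) = -359/6 ≈ -59.833)
M = 6/2125 (M = 1/(414 - 359/6) = 1/(2125/6) = 6/2125 ≈ 0.0028235)
(382 + M)/(274 + 215) = (382 + 6/2125)/(274 + 215) = (811756/2125)/489 = (811756/2125)*(1/489) = 811756/1039125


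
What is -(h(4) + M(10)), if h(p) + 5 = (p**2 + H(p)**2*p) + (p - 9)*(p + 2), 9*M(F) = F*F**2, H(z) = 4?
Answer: -1405/9 ≈ -156.11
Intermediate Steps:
M(F) = F**3/9 (M(F) = (F*F**2)/9 = F**3/9)
h(p) = -5 + p**2 + 16*p + (-9 + p)*(2 + p) (h(p) = -5 + ((p**2 + 4**2*p) + (p - 9)*(p + 2)) = -5 + ((p**2 + 16*p) + (-9 + p)*(2 + p)) = -5 + (p**2 + 16*p + (-9 + p)*(2 + p)) = -5 + p**2 + 16*p + (-9 + p)*(2 + p))
-(h(4) + M(10)) = -((-23 + 2*4**2 + 9*4) + (1/9)*10**3) = -((-23 + 2*16 + 36) + (1/9)*1000) = -((-23 + 32 + 36) + 1000/9) = -(45 + 1000/9) = -1*1405/9 = -1405/9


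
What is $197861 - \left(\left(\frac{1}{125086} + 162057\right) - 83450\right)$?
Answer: $\frac{14917005843}{125086} \approx 1.1925 \cdot 10^{5}$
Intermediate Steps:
$197861 - \left(\left(\frac{1}{125086} + 162057\right) - 83450\right) = 197861 - \left(\frac{20271061903}{125086} - 83450\right) = 197861 - \frac{9832635203}{125086} = \frac{14917005843}{125086}$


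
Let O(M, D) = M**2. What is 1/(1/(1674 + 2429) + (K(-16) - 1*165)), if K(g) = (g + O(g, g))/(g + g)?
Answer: -8206/1415533 ≈ -0.0057971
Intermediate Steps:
K(g) = (g + g**2)/(2*g) (K(g) = (g + g**2)/(g + g) = (g + g**2)/((2*g)) = (g + g**2)*(1/(2*g)) = (g + g**2)/(2*g))
1/(1/(1674 + 2429) + (K(-16) - 1*165)) = 1/(1/(1674 + 2429) + ((1/2 + (1/2)*(-16)) - 1*165)) = 1/(1/4103 + ((1/2 - 8) - 165)) = 1/(1/4103 + (-15/2 - 165)) = 1/(1/4103 - 345/2) = 1/(-1415533/8206) = -8206/1415533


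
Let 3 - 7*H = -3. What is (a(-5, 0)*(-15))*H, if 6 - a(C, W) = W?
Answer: -540/7 ≈ -77.143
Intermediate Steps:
a(C, W) = 6 - W
H = 6/7 (H = 3/7 - ⅐*(-3) = 3/7 + 3/7 = 6/7 ≈ 0.85714)
(a(-5, 0)*(-15))*H = ((6 - 1*0)*(-15))*(6/7) = ((6 + 0)*(-15))*(6/7) = (6*(-15))*(6/7) = -90*6/7 = -540/7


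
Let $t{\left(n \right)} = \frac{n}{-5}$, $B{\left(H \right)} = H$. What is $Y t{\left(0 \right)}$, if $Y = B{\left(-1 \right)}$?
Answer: $0$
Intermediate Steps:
$t{\left(n \right)} = - \frac{n}{5}$ ($t{\left(n \right)} = n \left(- \frac{1}{5}\right) = - \frac{n}{5}$)
$Y = -1$
$Y t{\left(0 \right)} = - \frac{\left(-1\right) 0}{5} = \left(-1\right) 0 = 0$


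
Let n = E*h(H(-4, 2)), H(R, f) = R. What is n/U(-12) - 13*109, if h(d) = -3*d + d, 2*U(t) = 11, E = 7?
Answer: -15475/11 ≈ -1406.8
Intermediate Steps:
U(t) = 11/2 (U(t) = (1/2)*11 = 11/2)
h(d) = -2*d
n = 56 (n = 7*(-2*(-4)) = 7*8 = 56)
n/U(-12) - 13*109 = 56/(11/2) - 13*109 = 56*(2/11) - 1417 = 112/11 - 1417 = -15475/11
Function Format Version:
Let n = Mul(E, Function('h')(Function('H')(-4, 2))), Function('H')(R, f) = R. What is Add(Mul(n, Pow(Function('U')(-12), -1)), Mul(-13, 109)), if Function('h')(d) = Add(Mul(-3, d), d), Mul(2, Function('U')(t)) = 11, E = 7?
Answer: Rational(-15475, 11) ≈ -1406.8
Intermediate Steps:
Function('U')(t) = Rational(11, 2) (Function('U')(t) = Mul(Rational(1, 2), 11) = Rational(11, 2))
Function('h')(d) = Mul(-2, d)
n = 56 (n = Mul(7, Mul(-2, -4)) = Mul(7, 8) = 56)
Add(Mul(n, Pow(Function('U')(-12), -1)), Mul(-13, 109)) = Add(Mul(56, Pow(Rational(11, 2), -1)), Mul(-13, 109)) = Add(Mul(56, Rational(2, 11)), -1417) = Add(Rational(112, 11), -1417) = Rational(-15475, 11)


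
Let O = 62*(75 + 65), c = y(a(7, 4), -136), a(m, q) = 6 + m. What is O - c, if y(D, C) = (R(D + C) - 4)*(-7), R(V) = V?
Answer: 7791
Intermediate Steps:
y(D, C) = 28 - 7*C - 7*D (y(D, C) = ((D + C) - 4)*(-7) = ((C + D) - 4)*(-7) = (-4 + C + D)*(-7) = 28 - 7*C - 7*D)
c = 889 (c = 28 - 7*(-136) - 7*(6 + 7) = 28 + 952 - 7*13 = 28 + 952 - 91 = 889)
O = 8680 (O = 62*140 = 8680)
O - c = 8680 - 1*889 = 8680 - 889 = 7791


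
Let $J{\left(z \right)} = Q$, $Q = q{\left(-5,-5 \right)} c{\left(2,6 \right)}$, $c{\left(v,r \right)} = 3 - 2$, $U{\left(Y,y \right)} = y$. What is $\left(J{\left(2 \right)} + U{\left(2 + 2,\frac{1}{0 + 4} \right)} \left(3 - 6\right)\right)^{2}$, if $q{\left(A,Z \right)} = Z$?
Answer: $\frac{529}{16} \approx 33.063$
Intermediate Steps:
$c{\left(v,r \right)} = 1$ ($c{\left(v,r \right)} = 3 - 2 = 1$)
$Q = -5$ ($Q = \left(-5\right) 1 = -5$)
$J{\left(z \right)} = -5$
$\left(J{\left(2 \right)} + U{\left(2 + 2,\frac{1}{0 + 4} \right)} \left(3 - 6\right)\right)^{2} = \left(-5 + \frac{3 - 6}{0 + 4}\right)^{2} = \left(-5 + \frac{1}{4} \left(-3\right)\right)^{2} = \left(-5 - \frac{3}{4}\right)^{2} = \left(- \frac{23}{4}\right)^{2} = \frac{529}{16}$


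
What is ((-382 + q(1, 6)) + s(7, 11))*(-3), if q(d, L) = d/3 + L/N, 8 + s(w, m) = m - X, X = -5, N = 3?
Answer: 1115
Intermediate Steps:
s(w, m) = -3 + m (s(w, m) = -8 + (m - 1*(-5)) = -8 + (m + 5) = -8 + (5 + m) = -3 + m)
q(d, L) = L/3 + d/3 (q(d, L) = d/3 + L/3 = L/3 + d/3)
((-382 + q(1, 6)) + s(7, 11))*(-3) = ((-382 + ((⅓)*6 + (⅓)*1)) + (-3 + 11))*(-3) = ((-382 + (2 + ⅓)) + 8)*(-3) = ((-382 + 7/3) + 8)*(-3) = (-1139/3 + 8)*(-3) = -1115/3*(-3) = 1115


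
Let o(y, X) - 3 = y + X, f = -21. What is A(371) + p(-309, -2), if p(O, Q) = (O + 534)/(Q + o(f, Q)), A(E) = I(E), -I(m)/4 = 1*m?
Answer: -32873/22 ≈ -1494.2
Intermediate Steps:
I(m) = -4*m
o(y, X) = 3 + X + y (o(y, X) = 3 + (y + X) = 3 + (X + y) = 3 + X + y)
A(E) = -4*E
p(O, Q) = (534 + O)/(-18 + 2*Q) (p(O, Q) = (O + 534)/(Q + (3 + Q - 21)) = (534 + O)/(Q + (-18 + Q)) = (534 + O)/(-18 + 2*Q))
A(371) + p(-309, -2) = -4*371 + (534 - 309)/(2*(-9 - 2)) = -1484 + (1/2)*225/(-11) = -1484 + (1/2)*(-1/11)*225 = -1484 - 225/22 = -32873/22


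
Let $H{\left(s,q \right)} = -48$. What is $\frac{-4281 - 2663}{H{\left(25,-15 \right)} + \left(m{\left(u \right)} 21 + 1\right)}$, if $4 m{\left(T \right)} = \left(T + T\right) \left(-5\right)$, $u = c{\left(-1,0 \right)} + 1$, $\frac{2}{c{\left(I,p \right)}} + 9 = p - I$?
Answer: $\frac{55552}{691} \approx 80.394$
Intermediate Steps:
$c{\left(I,p \right)} = \frac{2}{-9 + p - I}$ ($c{\left(I,p \right)} = \frac{2}{-9 - \left(I - p\right)} = \frac{2}{-9 + p - I}$)
$u = \frac{3}{4}$ ($u = \frac{2}{-9 + 0 - -1} + 1 = \frac{2}{-9 + 0 + 1} + 1 = \frac{2}{-8} + 1 = 2 \left(- \frac{1}{8}\right) + 1 = - \frac{1}{4} + 1 = \frac{3}{4} \approx 0.75$)
$m{\left(T \right)} = - \frac{5 T}{2}$ ($m{\left(T \right)} = \frac{\left(T + T\right) \left(-5\right)}{4} = \frac{2 T \left(-5\right)}{4} = \frac{\left(-10\right) T}{4} = - \frac{5 T}{2}$)
$\frac{-4281 - 2663}{H{\left(25,-15 \right)} + \left(m{\left(u \right)} 21 + 1\right)} = \frac{-4281 - 2663}{-48 + \left(\left(- \frac{5}{2}\right) \frac{3}{4} \cdot 21 + 1\right)} = - \frac{6944}{-48 + \left(\left(- \frac{15}{8}\right) 21 + 1\right)} = - \frac{6944}{-48 + \left(- \frac{315}{8} + 1\right)} = - \frac{6944}{-48 - \frac{307}{8}} = - \frac{6944}{- \frac{691}{8}} = \left(-6944\right) \left(- \frac{8}{691}\right) = \frac{55552}{691}$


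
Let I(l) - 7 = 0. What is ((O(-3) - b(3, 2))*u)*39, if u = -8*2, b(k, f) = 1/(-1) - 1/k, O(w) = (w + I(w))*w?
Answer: 6656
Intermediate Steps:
I(l) = 7 (I(l) = 7 + 0 = 7)
O(w) = w*(7 + w) (O(w) = (w + 7)*w = (7 + w)*w = w*(7 + w))
b(k, f) = -1 - 1/k (b(k, f) = 1*(-1) - 1/k = -1 - 1/k)
u = -16 (u = -4*4 = -16)
((O(-3) - b(3, 2))*u)*39 = ((-3*(7 - 3) - (-1 - 1*3)/3)*(-16))*39 = ((-3*4 - (-1 - 3)/3)*(-16))*39 = ((-12 - (-4)/3)*(-16))*39 = ((-12 - 1*(-4/3))*(-16))*39 = ((-12 + 4/3)*(-16))*39 = -32/3*(-16)*39 = (512/3)*39 = 6656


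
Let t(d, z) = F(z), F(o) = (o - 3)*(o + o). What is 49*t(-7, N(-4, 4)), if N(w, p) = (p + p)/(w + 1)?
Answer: 13328/9 ≈ 1480.9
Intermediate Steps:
F(o) = 2*o*(-3 + o) (F(o) = (-3 + o)*(2*o) = 2*o*(-3 + o))
N(w, p) = 2*p/(1 + w) (N(w, p) = (2*p)/(1 + w) = 2*p/(1 + w))
t(d, z) = 2*z*(-3 + z)
49*t(-7, N(-4, 4)) = 49*(2*(2*4/(1 - 4))*(-3 + 2*4/(1 - 4))) = 49*(2*(2*4/(-3))*(-3 + 2*4/(-3))) = 49*(2*(2*4*(-⅓))*(-3 + 2*4*(-⅓))) = 49*(2*(-8/3)*(-3 - 8/3)) = 49*(2*(-8/3)*(-17/3)) = 49*(272/9) = 13328/9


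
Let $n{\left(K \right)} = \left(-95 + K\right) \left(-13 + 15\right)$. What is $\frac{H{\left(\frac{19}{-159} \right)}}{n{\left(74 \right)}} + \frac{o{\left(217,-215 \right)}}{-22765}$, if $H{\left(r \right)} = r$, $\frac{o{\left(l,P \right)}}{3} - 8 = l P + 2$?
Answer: $\frac{186983693}{30404934} \approx 6.1498$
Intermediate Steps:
$o{\left(l,P \right)} = 30 + 3 P l$ ($o{\left(l,P \right)} = 24 + 3 \left(l P + 2\right) = 24 + 3 \left(P l + 2\right) = 24 + 3 \left(2 + P l\right) = 24 + \left(6 + 3 P l\right) = 30 + 3 P l$)
$n{\left(K \right)} = -190 + 2 K$ ($n{\left(K \right)} = \left(-95 + K\right) 2 = -190 + 2 K$)
$\frac{H{\left(\frac{19}{-159} \right)}}{n{\left(74 \right)}} + \frac{o{\left(217,-215 \right)}}{-22765} = \frac{19 \frac{1}{-159}}{-190 + 2 \cdot 74} + \frac{30 + 3 \left(-215\right) 217}{-22765} = \frac{19 \left(- \frac{1}{159}\right)}{-190 + 148} + \left(30 - 139965\right) \left(- \frac{1}{22765}\right) = - \frac{19}{159 \left(-42\right)} - - \frac{27987}{4553} = \left(- \frac{19}{159}\right) \left(- \frac{1}{42}\right) + \frac{27987}{4553} = \frac{19}{6678} + \frac{27987}{4553} = \frac{186983693}{30404934}$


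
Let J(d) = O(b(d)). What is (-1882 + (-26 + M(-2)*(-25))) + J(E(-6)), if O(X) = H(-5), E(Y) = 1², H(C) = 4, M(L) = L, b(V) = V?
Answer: -1854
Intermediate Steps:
E(Y) = 1
O(X) = 4
J(d) = 4
(-1882 + (-26 + M(-2)*(-25))) + J(E(-6)) = (-1882 + (-26 - 2*(-25))) + 4 = (-1882 + (-26 + 50)) + 4 = (-1882 + 24) + 4 = -1858 + 4 = -1854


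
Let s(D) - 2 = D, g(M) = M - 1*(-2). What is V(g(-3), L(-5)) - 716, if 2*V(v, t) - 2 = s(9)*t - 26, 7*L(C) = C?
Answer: -10247/14 ≈ -731.93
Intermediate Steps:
g(M) = 2 + M (g(M) = M + 2 = 2 + M)
L(C) = C/7
s(D) = 2 + D
V(v, t) = -12 + 11*t/2 (V(v, t) = 1 + ((2 + 9)*t - 26)/2 = 1 + (11*t - 26)/2 = 1 + (-26 + 11*t)/2 = 1 + (-13 + 11*t/2) = -12 + 11*t/2)
V(g(-3), L(-5)) - 716 = (-12 + 11*((1/7)*(-5))/2) - 716 = (-12 + (11/2)*(-5/7)) - 716 = (-12 - 55/14) - 716 = -223/14 - 716 = -10247/14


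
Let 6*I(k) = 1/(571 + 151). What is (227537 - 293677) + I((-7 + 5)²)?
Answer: -286518479/4332 ≈ -66140.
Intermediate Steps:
I(k) = 1/4332 (I(k) = 1/(6*(571 + 151)) = (⅙)/722 = (⅙)*(1/722) = 1/4332)
(227537 - 293677) + I((-7 + 5)²) = (227537 - 293677) + 1/4332 = -66140 + 1/4332 = -286518479/4332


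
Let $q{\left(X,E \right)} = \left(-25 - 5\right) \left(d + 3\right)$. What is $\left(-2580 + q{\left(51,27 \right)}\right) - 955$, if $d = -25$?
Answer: $-2875$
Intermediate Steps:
$q{\left(X,E \right)} = 660$ ($q{\left(X,E \right)} = \left(-25 - 5\right) \left(-25 + 3\right) = \left(-30\right) \left(-22\right) = 660$)
$\left(-2580 + q{\left(51,27 \right)}\right) - 955 = \left(-2580 + 660\right) - 955 = -1920 - 955 = -2875$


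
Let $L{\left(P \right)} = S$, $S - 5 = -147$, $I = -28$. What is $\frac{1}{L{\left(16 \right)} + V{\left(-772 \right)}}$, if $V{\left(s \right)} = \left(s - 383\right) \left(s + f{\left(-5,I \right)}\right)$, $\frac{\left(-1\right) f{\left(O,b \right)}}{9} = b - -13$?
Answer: $\frac{1}{735593} \approx 1.3594 \cdot 10^{-6}$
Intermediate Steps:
$f{\left(O,b \right)} = -117 - 9 b$ ($f{\left(O,b \right)} = - 9 \left(b - -13\right) = - 9 \left(b + 13\right) = - 9 \left(13 + b\right) = -117 - 9 b$)
$S = -142$ ($S = 5 - 147 = -142$)
$V{\left(s \right)} = \left(-383 + s\right) \left(135 + s\right)$ ($V{\left(s \right)} = \left(s - 383\right) \left(s - -135\right) = \left(-383 + s\right) \left(s + \left(-117 + 252\right)\right) = \left(-383 + s\right) \left(s + 135\right) = \left(-383 + s\right) \left(135 + s\right)$)
$L{\left(P \right)} = -142$
$\frac{1}{L{\left(16 \right)} + V{\left(-772 \right)}} = \frac{1}{-142 - \left(-139751 - 595984\right)} = \frac{1}{-142 + \left(-51705 + 595984 + 191456\right)} = \frac{1}{-142 + 735735} = \frac{1}{735593}$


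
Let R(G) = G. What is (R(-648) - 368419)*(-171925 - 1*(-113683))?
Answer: 21495200214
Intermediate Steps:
(R(-648) - 368419)*(-171925 - 1*(-113683)) = (-648 - 368419)*(-171925 - 1*(-113683)) = -369067*(-171925 + 113683) = -369067*(-58242) = 21495200214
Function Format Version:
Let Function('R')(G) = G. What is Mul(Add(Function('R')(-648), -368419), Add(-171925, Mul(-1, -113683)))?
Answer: 21495200214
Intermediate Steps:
Mul(Add(Function('R')(-648), -368419), Add(-171925, Mul(-1, -113683))) = Mul(Add(-648, -368419), Add(-171925, Mul(-1, -113683))) = Mul(-369067, Add(-171925, 113683)) = Mul(-369067, -58242) = 21495200214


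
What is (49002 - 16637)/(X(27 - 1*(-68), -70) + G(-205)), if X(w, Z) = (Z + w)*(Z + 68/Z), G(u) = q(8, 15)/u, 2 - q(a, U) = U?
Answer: -46443775/2546009 ≈ -18.242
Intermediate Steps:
q(a, U) = 2 - U
G(u) = -13/u (G(u) = (2 - 1*15)/u = (2 - 15)/u = -13/u)
(49002 - 16637)/(X(27 - 1*(-68), -70) + G(-205)) = (49002 - 16637)/((68 + (-70)² - 70*(27 - 1*(-68)) + 68*(27 - 1*(-68))/(-70)) - 13/(-205)) = 32365/((68 + 4900 - 70*(27 + 68) + 68*(27 + 68)*(-1/70)) - 13*(-1/205)) = 32365/((68 + 4900 - 70*95 + 68*95*(-1/70)) + 13/205) = 32365/((68 + 4900 - 6650 - 646/7) + 13/205) = 32365/(-12420/7 + 13/205) = 32365/(-2546009/1435) = 32365*(-1435/2546009) = -46443775/2546009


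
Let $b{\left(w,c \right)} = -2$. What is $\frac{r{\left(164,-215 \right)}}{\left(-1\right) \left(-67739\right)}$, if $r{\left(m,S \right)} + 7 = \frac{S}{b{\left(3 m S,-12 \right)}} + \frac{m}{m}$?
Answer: $\frac{29}{19354} \approx 0.0014984$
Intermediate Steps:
$r{\left(m,S \right)} = -6 - \frac{S}{2}$ ($r{\left(m,S \right)} = -7 + \left(\frac{S}{-2} + \frac{m}{m}\right) = -7 + \left(S \left(- \frac{1}{2}\right) + 1\right) = -7 - \left(-1 + \frac{S}{2}\right) = -6 - \frac{S}{2}$)
$\frac{r{\left(164,-215 \right)}}{\left(-1\right) \left(-67739\right)} = \frac{-6 - - \frac{215}{2}}{\left(-1\right) \left(-67739\right)} = \frac{-6 + \frac{215}{2}}{67739} = \frac{203}{2} \cdot \frac{1}{67739} = \frac{29}{19354}$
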